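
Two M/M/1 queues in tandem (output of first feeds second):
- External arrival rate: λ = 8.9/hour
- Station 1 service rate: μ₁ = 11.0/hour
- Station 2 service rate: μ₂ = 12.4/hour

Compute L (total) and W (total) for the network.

By Jackson's theorem, each station behaves as independent M/M/1.
Station 1: ρ₁ = 8.9/11.0 = 0.8091, L₁ = ρ₁/(1-ρ₁) = λ/(μ₁-λ) = 8.9/2.10 = 4.2381
Station 2: ρ₂ = 8.9/12.4 = 0.7177, L₂ = ρ₂/(1-ρ₂) = λ/(μ₂-λ) = 8.9/3.50 = 2.5429
Total: L = L₁ + L₂ = 4.2381 + 2.5429 = 6.7810
W = L/λ = 6.7810/8.9 = 0.7619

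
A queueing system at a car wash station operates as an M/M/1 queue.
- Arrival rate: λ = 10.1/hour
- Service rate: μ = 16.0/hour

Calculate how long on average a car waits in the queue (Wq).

First, compute utilization: ρ = λ/μ = 10.1/16.0 = 0.6312
For M/M/1: Wq = λ/(μ(μ-λ))
Wq = 10.1/(16.0 × (16.0-10.1))
Wq = 10.1/(16.0 × 5.90)
Wq = 0.1070 hours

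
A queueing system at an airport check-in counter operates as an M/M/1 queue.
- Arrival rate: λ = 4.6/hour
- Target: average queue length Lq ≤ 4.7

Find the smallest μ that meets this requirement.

For M/M/1: Lq = λ²/(μ(μ-λ))
Need Lq ≤ 4.7, i.e. μ(μ-λ) ≥ λ²/4.7
μ² - 4.6μ - 21.16/4.7 ≥ 0  →  μ² - 4.6μ - 4.50213 ≥ 0
Quadratic formula (positive root): μ = [λ + √(λ² + 4×4.50213)]/2
Discriminant: 21.16 + 4×4.50213 = 39.1685, √39.1685 = 6.2585
μ ≥ (4.6 + 6.2585)/2 = 5.4292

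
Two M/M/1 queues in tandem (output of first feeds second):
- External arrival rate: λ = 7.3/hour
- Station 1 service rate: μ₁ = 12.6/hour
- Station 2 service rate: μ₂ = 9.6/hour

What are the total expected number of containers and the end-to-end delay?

By Jackson's theorem, each station behaves as independent M/M/1.
Station 1: ρ₁ = 7.3/12.6 = 0.5794, L₁ = ρ₁/(1-ρ₁) = λ/(μ₁-λ) = 7.3/5.30 = 1.3774
Station 2: ρ₂ = 7.3/9.6 = 0.7604, L₂ = ρ₂/(1-ρ₂) = λ/(μ₂-λ) = 7.3/2.30 = 3.1739
Total: L = L₁ + L₂ = 1.3774 + 3.1739 = 4.5513
W = L/λ = 4.5513/7.3 = 0.6235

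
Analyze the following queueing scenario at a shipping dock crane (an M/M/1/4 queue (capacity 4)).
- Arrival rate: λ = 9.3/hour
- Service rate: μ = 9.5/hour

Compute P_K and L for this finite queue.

ρ = λ/μ = 9.3/9.5 = 0.97895
P₀ = (1-ρ)/(1-ρ^(K+1)) = (1-0.97895)/(1-0.97895^5) = 0.02105/0.1009 = 0.2086
P_K = P₀×ρ^K = 0.2086 × 0.97895^4 = 0.2086 × 0.9184 = 0.1916
Blocking probability P_4 = 0.1916 (19.16%)
L = ρ[1 - (K+1)ρ^K + Kρ^(K+1)] / [(1-ρ)(1-ρ^(K+1))]
L = 0.97895 × (1 - 5×0.91842150 + 4×0.89908873) / ((1 - 0.97895) × (1 - 0.89908873)) = 1.9575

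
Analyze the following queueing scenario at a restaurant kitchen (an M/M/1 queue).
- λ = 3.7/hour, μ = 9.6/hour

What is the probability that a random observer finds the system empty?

ρ = λ/μ = 3.7/9.6 = 0.3854
P(0) = 1 - ρ = 1 - 0.3854 = 0.6146
The server is idle 61.46% of the time.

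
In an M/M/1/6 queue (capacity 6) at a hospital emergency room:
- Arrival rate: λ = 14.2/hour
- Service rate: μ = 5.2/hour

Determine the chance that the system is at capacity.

ρ = λ/μ = 14.2/5.2 = 2.7308
P₀ = (1-ρ)/(1-ρ^(K+1)) = (1-2.7308)/(1-2.7308^7) = -1.7308/-1131.4767 = 0.001530
P_K = P₀×ρ^K = 0.0015297 × 2.7308^6 = 0.0015297 × 414.7051 = 0.6344
Blocking probability = 63.44%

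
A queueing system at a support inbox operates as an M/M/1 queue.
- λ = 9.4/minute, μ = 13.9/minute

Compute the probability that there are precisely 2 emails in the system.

ρ = λ/μ = 9.4/13.9 = 0.6763
P(n) = (1-ρ)ρⁿ
P(2) = (1-0.6763) × 0.6763^2
P(2) = 0.3237 × 0.4574
P(2) = 0.1481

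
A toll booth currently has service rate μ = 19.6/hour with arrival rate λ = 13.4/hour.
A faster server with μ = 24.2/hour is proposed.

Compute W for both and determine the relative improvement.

System 1: ρ₁ = 13.4/19.6 = 0.6837, W₁ = 1/(19.6-13.4) = 0.16129
System 2: ρ₂ = 13.4/24.2 = 0.5537, W₂ = 1/(24.2-13.4) = 0.092593
Improvement: (W₁-W₂)/W₁ = (0.16129-0.092593)/0.16129 = 42.59%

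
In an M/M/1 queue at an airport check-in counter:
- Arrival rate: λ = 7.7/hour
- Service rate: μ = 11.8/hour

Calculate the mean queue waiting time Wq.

First, compute utilization: ρ = λ/μ = 7.7/11.8 = 0.6525
For M/M/1: Wq = λ/(μ(μ-λ))
Wq = 7.7/(11.8 × (11.8-7.7))
Wq = 7.7/(11.8 × 4.10)
Wq = 0.1592 hours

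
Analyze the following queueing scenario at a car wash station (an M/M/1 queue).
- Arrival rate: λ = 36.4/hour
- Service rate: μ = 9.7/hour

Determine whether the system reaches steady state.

Stability requires ρ = λ/(cμ) < 1
ρ = 36.4/(1 × 9.7) = 36.4/9.70 = 3.7526
Since 3.7526 ≥ 1, the system is UNSTABLE.
Queue grows without bound. Need μ > λ = 36.4.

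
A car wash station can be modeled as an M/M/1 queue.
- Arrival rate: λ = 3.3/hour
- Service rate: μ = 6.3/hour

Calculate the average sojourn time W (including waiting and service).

First, compute utilization: ρ = λ/μ = 3.3/6.3 = 0.5238
For M/M/1: W = 1/(μ-λ)
W = 1/(6.3-3.3) = 1/3.00
W = 0.3333 hours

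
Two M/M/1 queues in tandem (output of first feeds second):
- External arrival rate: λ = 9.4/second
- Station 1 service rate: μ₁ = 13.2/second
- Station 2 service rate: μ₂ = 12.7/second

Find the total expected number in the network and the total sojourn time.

By Jackson's theorem, each station behaves as independent M/M/1.
Station 1: ρ₁ = 9.4/13.2 = 0.7121, L₁ = ρ₁/(1-ρ₁) = λ/(μ₁-λ) = 9.4/3.80 = 2.4737
Station 2: ρ₂ = 9.4/12.7 = 0.7402, L₂ = ρ₂/(1-ρ₂) = λ/(μ₂-λ) = 9.4/3.30 = 2.8485
Total: L = L₁ + L₂ = 2.4737 + 2.8485 = 5.3222
W = L/λ = 5.3222/9.4 = 0.5662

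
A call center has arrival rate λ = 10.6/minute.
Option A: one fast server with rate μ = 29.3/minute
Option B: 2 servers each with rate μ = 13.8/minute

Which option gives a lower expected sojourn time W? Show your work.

Option A: single server μ = 29.3 (M/M/1)
  ρ_A = 10.6/29.3 = 0.3618
  W_A = 1/(μ-λ) = 1/(29.3-10.6) = 1/18.70 = 0.05348

Option B: 2 servers μ = 13.8 (M/M/2)
  ρ_B = λ/(cμ) = 10.6/(2×13.8) = 0.3841
  Offered load a = λ/μ = cρ = 10.6/13.8 = 0.7681
  P₀ = [ Σₙ₌₀^1 aⁿ/n! + a^2/(2!(1-ρ)) ]⁻¹
  Σ = a^0/0! + a^1/1! = 1.0000 + 0.7681 = 1.7681
  a^2/(2!(1-ρ)) = 0.59000/(2 × 0.61594) = 0.4789
  P₀ = 1/(1.7681 + 0.4789) = 0.4450
  Lq = P₀·a^2·ρ / (2!(1-ρ)²) = 0.4450 × 0.5900 × 0.3841 / (2 × 0.3794) = 0.1329
  Wq_B = Lq/λ = 0.1329/10.6 = 0.01254
  W_B = Wq_B + 1/μ = 0.01254 + 0.07246 = 0.08500

Since W_A = 0.05348 < W_B = 0.08500, Option A (single fast server) has the shorter time in system.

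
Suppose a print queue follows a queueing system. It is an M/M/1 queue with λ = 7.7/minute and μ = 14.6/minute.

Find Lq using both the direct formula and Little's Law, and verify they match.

Method 1 (direct): Lq = λ²/(μ(μ-λ)) = 59.29/(14.6 × 6.90) = 0.5885

Method 2 (Little's Law):
W = 1/(μ-λ) = 1/6.90 = 0.144928
Wq = W - 1/μ = 0.144928 - 0.0684932 = 0.07643
Lq = λWq = 7.7 × 0.07643 = 0.5885 ✔ (matches Method 1)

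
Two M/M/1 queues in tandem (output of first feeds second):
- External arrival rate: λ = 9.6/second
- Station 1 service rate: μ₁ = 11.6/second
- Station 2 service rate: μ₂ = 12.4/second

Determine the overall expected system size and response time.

By Jackson's theorem, each station behaves as independent M/M/1.
Station 1: ρ₁ = 9.6/11.6 = 0.8276, L₁ = ρ₁/(1-ρ₁) = λ/(μ₁-λ) = 9.6/2.00 = 4.8000
Station 2: ρ₂ = 9.6/12.4 = 0.7742, L₂ = ρ₂/(1-ρ₂) = λ/(μ₂-λ) = 9.6/2.80 = 3.4286
Total: L = L₁ + L₂ = 4.8000 + 3.4286 = 8.2286
W = L/λ = 8.2286/9.6 = 0.8571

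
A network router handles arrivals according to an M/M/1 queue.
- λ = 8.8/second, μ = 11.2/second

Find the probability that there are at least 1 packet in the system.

ρ = λ/μ = 8.8/11.2 = 0.7857
P(N ≥ n) = ρⁿ
P(N ≥ 1) = 0.7857^1
P(N ≥ 1) = 0.7857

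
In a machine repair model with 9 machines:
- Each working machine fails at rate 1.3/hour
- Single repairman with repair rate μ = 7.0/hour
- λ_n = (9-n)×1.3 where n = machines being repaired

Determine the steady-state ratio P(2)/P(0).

P(2)/P(0) = ∏_{i=0}^{2-1} λ_i/μ_{i+1}
= (9-0)×1.3/7.0 × (9-1)×1.3/7.0
= 2.4833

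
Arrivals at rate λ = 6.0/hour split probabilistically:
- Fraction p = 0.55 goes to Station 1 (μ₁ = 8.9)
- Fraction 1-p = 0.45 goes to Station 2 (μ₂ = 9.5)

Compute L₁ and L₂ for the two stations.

Effective rates: λ₁ = 6.0×0.55 = 3.3, λ₂ = 6.0×0.45 = 2.7
Station 1: ρ₁ = 3.3/8.9 = 0.3708, L₁ = ρ₁/(1-ρ₁) = 0.3708/(1-0.3708) = 0.5893
Station 2: ρ₂ = 2.7/9.5 = 0.28421, L₂ = ρ₂/(1-ρ₂) = 0.28421/(1-0.28421) = 0.3971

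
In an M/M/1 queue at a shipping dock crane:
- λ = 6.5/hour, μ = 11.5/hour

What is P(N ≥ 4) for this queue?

ρ = λ/μ = 6.5/11.5 = 0.56522
P(N ≥ n) = ρⁿ
P(N ≥ 4) = 0.56522^4
P(N ≥ 4) = 0.1021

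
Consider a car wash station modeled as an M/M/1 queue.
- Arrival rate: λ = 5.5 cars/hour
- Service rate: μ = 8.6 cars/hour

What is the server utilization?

Server utilization: ρ = λ/μ
ρ = 5.5/8.6 = 0.6395
The server is busy 63.95% of the time.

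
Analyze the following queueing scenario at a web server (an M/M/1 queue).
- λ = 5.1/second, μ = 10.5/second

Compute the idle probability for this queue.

ρ = λ/μ = 5.1/10.5 = 0.4857
P(0) = 1 - ρ = 1 - 0.4857 = 0.5143
The server is idle 51.43% of the time.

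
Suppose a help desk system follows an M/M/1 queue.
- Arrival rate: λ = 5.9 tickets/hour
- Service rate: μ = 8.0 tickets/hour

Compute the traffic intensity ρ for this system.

Server utilization: ρ = λ/μ
ρ = 5.9/8.0 = 0.7375
The server is busy 73.75% of the time.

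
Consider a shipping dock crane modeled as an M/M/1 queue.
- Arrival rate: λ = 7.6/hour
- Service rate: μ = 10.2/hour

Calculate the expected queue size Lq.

ρ = λ/μ = 7.6/10.2 = 0.7451
For M/M/1: Lq = λ²/(μ(μ-λ))
Lq = 57.76/(10.2 × 2.60)
Lq = 2.1780 containers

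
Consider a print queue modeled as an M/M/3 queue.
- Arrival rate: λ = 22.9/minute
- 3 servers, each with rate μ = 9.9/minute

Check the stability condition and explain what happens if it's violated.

Stability requires ρ = λ/(cμ) < 1
ρ = 22.9/(3 × 9.9) = 22.9/29.70 = 0.7710
Since 0.7710 < 1, the system is STABLE.
The servers are busy 77.10% of the time.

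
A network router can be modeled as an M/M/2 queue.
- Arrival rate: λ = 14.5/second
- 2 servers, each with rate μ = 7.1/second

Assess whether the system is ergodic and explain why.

Stability requires ρ = λ/(cμ) < 1
ρ = 14.5/(2 × 7.1) = 14.5/14.20 = 1.0211
Since 1.0211 ≥ 1, the system is UNSTABLE.
Need c > λ/μ = 14.5/7.1 = 2.04.
Minimum servers needed: c = 3.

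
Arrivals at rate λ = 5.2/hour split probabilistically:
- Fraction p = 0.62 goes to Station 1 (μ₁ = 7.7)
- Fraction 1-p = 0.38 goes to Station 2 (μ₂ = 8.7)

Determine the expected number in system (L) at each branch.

Effective rates: λ₁ = 5.2×0.62 = 3.224, λ₂ = 5.2×0.38 = 1.976
Station 1: ρ₁ = 3.224/7.7 = 0.4187, L₁ = ρ₁/(1-ρ₁) = 0.4187/(1-0.4187) = 0.7203
Station 2: ρ₂ = 1.976/8.7 = 0.22713, L₂ = ρ₂/(1-ρ₂) = 0.22713/(1-0.22713) = 0.2939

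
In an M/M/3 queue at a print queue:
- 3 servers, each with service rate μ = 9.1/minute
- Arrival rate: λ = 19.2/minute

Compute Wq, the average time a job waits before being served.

Traffic intensity: ρ = λ/(cμ) = 19.2/(3×9.1) = 0.7033
Since ρ = 0.7033 < 1, system is stable.
Offered load a = λ/μ = cρ = 19.2/9.1 = 2.1099
P₀ = [ Σₙ₌₀^2 aⁿ/n! + a^3/(3!(1-ρ)) ]⁻¹
Σ = a^0/0! + a^1/1! + a^2/2! = 1.0000 + 2.1099 + 2.2258 = 5.3357
a^3/(3!(1-ρ)) = 9.39246/(6 × 0.296703) = 5.2760
P₀ = 1/(5.3357 + 5.2760) = 0.09424
Lq = P₀·a^3·ρ / (3!(1-ρ)²) = 0.094235 × 9.3925 × 0.70330 / (6 × 0.088033) = 1.1785
Wq = Lq/λ = 1.1785/19.2 = 0.06138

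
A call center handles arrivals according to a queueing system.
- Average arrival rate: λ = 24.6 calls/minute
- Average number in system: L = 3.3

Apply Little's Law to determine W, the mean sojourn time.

Little's Law: L = λW, so W = L/λ
W = 3.3/24.6 = 0.1341 minutes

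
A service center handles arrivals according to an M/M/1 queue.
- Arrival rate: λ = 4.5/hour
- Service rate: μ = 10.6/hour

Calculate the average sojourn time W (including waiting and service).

First, compute utilization: ρ = λ/μ = 4.5/10.6 = 0.4245
For M/M/1: W = 1/(μ-λ)
W = 1/(10.6-4.5) = 1/6.10
W = 0.1639 hours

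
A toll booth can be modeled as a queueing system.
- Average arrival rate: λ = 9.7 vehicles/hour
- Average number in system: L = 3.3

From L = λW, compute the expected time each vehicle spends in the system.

Little's Law: L = λW, so W = L/λ
W = 3.3/9.7 = 0.3402 hours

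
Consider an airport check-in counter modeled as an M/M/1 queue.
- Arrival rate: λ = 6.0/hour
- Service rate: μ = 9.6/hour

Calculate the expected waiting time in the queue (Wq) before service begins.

First, compute utilization: ρ = λ/μ = 6.0/9.6 = 0.6250
For M/M/1: Wq = λ/(μ(μ-λ))
Wq = 6.0/(9.6 × (9.6-6.0))
Wq = 6.0/(9.6 × 3.60)
Wq = 0.1736 hours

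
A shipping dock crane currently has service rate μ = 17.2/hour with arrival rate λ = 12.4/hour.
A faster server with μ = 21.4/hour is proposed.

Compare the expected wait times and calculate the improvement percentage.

System 1: ρ₁ = 12.4/17.2 = 0.7209, W₁ = 1/(17.2-12.4) = 0.20833
System 2: ρ₂ = 12.4/21.4 = 0.5794, W₂ = 1/(21.4-12.4) = 0.11111
Improvement: (W₁-W₂)/W₁ = (0.20833-0.11111)/0.20833 = 46.67%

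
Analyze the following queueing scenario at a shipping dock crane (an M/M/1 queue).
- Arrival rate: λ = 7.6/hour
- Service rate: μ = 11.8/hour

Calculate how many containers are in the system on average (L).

ρ = λ/μ = 7.6/11.8 = 0.6441
For M/M/1: L = λ/(μ-λ)
L = 7.6/(11.8-7.6) = 7.6/4.20
L = 1.8095 containers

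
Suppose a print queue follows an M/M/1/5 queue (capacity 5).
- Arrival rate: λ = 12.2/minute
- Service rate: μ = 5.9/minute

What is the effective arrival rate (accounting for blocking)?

ρ = λ/μ = 12.2/5.9 = 2.0678
P₀ = (1-ρ)/(1-ρ^(K+1)) = (1-2.0678)/(1-2.0678^6) = -1.0678/-77.1720 = 0.01384
P_K = P₀×ρ^K = 0.013837 × 2.0678^5 = 0.013837 × 37.8044 = 0.5231
λ_eff = λ(1-P_K) = 12.2 × (1 - 0.52308) = 12.2 × 0.47692 = 5.8184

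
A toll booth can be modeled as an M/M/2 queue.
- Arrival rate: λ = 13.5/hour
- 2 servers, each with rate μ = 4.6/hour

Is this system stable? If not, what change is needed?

Stability requires ρ = λ/(cμ) < 1
ρ = 13.5/(2 × 4.6) = 13.5/9.20 = 1.4674
Since 1.4674 ≥ 1, the system is UNSTABLE.
Need c > λ/μ = 13.5/4.6 = 2.93.
Minimum servers needed: c = 3.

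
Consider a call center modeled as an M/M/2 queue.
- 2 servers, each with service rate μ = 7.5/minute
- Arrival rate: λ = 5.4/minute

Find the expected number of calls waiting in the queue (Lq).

Traffic intensity: ρ = λ/(cμ) = 5.4/(2×7.5) = 0.3600
Since ρ = 0.3600 < 1, system is stable.
Offered load a = λ/μ = cρ = 5.4/7.5 = 0.7200
P₀ = [ Σₙ₌₀^1 aⁿ/n! + a^2/(2!(1-ρ)) ]⁻¹
Σ = a^0/0! + a^1/1! = 1.0000 + 0.7200 = 1.7200
a^2/(2!(1-ρ)) = 0.5184/(2 × 0.6400) = 0.4050
P₀ = 1/(1.7200 + 0.4050) = 0.4706
Lq = P₀·a^2·ρ / (2!(1-ρ)²) = 0.4706 × 0.5184 × 0.3600 / (2 × 0.4096) = 0.1072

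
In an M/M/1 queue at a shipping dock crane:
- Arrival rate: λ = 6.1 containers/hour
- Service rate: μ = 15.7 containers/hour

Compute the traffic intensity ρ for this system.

Server utilization: ρ = λ/μ
ρ = 6.1/15.7 = 0.3885
The server is busy 38.85% of the time.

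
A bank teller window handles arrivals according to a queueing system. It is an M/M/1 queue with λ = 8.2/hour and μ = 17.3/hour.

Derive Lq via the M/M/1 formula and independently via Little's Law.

Method 1 (direct): Lq = λ²/(μ(μ-λ)) = 67.24/(17.3 × 9.10) = 0.4271

Method 2 (Little's Law):
W = 1/(μ-λ) = 1/9.10 = 0.10989
Wq = W - 1/μ = 0.10989 - 0.057803 = 0.05209
Lq = λWq = 8.2 × 0.05209 = 0.4271 ✔ (matches Method 1)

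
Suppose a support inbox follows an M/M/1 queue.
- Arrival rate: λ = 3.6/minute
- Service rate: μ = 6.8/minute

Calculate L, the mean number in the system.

ρ = λ/μ = 3.6/6.8 = 0.5294
For M/M/1: L = λ/(μ-λ)
L = 3.6/(6.8-3.6) = 3.6/3.20
L = 1.1250 emails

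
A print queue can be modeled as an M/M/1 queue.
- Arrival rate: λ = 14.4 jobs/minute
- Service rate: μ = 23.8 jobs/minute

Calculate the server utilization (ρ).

Server utilization: ρ = λ/μ
ρ = 14.4/23.8 = 0.6050
The server is busy 60.50% of the time.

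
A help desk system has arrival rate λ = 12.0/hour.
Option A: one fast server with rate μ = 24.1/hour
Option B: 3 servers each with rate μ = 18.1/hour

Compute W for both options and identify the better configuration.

Option A: single server μ = 24.1 (M/M/1)
  ρ_A = 12.0/24.1 = 0.4979
  W_A = 1/(μ-λ) = 1/(24.1-12.0) = 1/12.10 = 0.08264

Option B: 3 servers μ = 18.1 (M/M/3)
  ρ_B = λ/(cμ) = 12.0/(3×18.1) = 0.2210
  Offered load a = λ/μ = cρ = 12.0/18.1 = 0.6630
  P₀ = [ Σₙ₌₀^2 aⁿ/n! + a^3/(3!(1-ρ)) ]⁻¹
  Σ = a^0/0! + a^1/1! + a^2/2! = 1.0000 + 0.6630 + 0.2198 = 1.8828
  a^3/(3!(1-ρ)) = 0.29141/(6 × 0.77901) = 0.06235
  P₀ = 1/(1.8828 + 0.06235) = 0.5141
  Lq = P₀·a^3·ρ / (3!(1-ρ)²) = 0.51411 × 0.29141 × 0.22099 / (6 × 0.60685) = 0.009093
  Wq_B = Lq/λ = 0.009093/12.0 = 0.0007578
  W_B = Wq_B + 1/μ = 0.0007578 + 0.05525 = 0.05601

Since W_B = 0.05601 < W_A = 0.08264, Option B (multiple servers) has the shorter time in system.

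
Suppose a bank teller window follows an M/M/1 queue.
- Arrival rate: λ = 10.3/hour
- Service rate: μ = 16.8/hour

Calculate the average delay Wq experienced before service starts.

First, compute utilization: ρ = λ/μ = 10.3/16.8 = 0.6131
For M/M/1: Wq = λ/(μ(μ-λ))
Wq = 10.3/(16.8 × (16.8-10.3))
Wq = 10.3/(16.8 × 6.50)
Wq = 0.09432 hours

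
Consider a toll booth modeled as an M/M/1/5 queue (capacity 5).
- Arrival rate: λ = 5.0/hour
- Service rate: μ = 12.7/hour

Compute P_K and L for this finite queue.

ρ = λ/μ = 5.0/12.7 = 0.3937
P₀ = (1-ρ)/(1-ρ^(K+1)) = (1-0.3937)/(1-0.3937^6) = 0.6063/0.9963 = 0.6086
P_K = P₀×ρ^K = 0.60857 × 0.3937^5 = 0.60857 × 0.0094586 = 0.005756
Blocking probability P_5 = 0.005756 (0.58%)
L = ρ[1 - (K+1)ρ^K + Kρ^(K+1)] / [(1-ρ)(1-ρ^(K+1))]
L = 0.3937 × (1 - 6×0.009459 + 5×0.003724) / ((1 - 0.3937) × (1 - 0.003724)) = 0.6269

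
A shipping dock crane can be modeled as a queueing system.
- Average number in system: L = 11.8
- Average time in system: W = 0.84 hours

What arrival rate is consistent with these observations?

Little's Law: L = λW, so λ = L/W
λ = 11.8/0.84 = 14.0476 containers/hour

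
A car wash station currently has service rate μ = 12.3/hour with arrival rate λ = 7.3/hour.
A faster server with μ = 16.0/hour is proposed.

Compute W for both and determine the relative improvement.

System 1: ρ₁ = 7.3/12.3 = 0.5935, W₁ = 1/(12.3-7.3) = 0.20000
System 2: ρ₂ = 7.3/16.0 = 0.4562, W₂ = 1/(16.0-7.3) = 0.11494
Improvement: (W₁-W₂)/W₁ = (0.20000-0.11494)/0.20000 = 42.53%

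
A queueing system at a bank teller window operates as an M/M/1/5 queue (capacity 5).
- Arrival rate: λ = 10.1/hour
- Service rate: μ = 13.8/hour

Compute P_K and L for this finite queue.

ρ = λ/μ = 10.1/13.8 = 0.73188
P₀ = (1-ρ)/(1-ρ^(K+1)) = (1-0.73188)/(1-0.73188^6) = 0.2681/0.8463 = 0.3168
P_K = P₀×ρ^K = 0.3168 × 0.73188^5 = 0.3168 × 0.2100 = 0.06653
Blocking probability P_5 = 0.06653 (6.65%)
L = ρ[1 - (K+1)ρ^K + Kρ^(K+1)] / [(1-ρ)(1-ρ^(K+1))]
L = 0.73188 × (1 - 6×0.2100 + 5×0.1537) / ((1 - 0.73188) × (1 - 0.1537)) = 1.6401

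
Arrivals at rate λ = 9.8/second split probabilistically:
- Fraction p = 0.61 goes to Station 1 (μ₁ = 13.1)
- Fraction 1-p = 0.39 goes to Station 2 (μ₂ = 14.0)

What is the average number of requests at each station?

Effective rates: λ₁ = 9.8×0.61 = 5.978, λ₂ = 9.8×0.39 = 3.822
Station 1: ρ₁ = 5.978/13.1 = 0.45634, L₁ = ρ₁/(1-ρ₁) = 0.45634/(1-0.45634) = 0.8394
Station 2: ρ₂ = 3.822/14.0 = 0.2730, L₂ = ρ₂/(1-ρ₂) = 0.2730/(1-0.2730) = 0.3755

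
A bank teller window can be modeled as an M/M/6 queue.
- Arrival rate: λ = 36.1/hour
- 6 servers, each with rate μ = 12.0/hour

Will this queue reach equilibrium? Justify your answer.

Stability requires ρ = λ/(cμ) < 1
ρ = 36.1/(6 × 12.0) = 36.1/72.00 = 0.5014
Since 0.5014 < 1, the system is STABLE.
The servers are busy 50.14% of the time.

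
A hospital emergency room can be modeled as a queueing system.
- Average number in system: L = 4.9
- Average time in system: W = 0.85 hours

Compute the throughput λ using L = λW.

Little's Law: L = λW, so λ = L/W
λ = 4.9/0.85 = 5.7647 patients/hour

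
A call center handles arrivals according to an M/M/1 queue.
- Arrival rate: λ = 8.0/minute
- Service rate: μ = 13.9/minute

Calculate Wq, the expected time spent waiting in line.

First, compute utilization: ρ = λ/μ = 8.0/13.9 = 0.5755
For M/M/1: Wq = λ/(μ(μ-λ))
Wq = 8.0/(13.9 × (13.9-8.0))
Wq = 8.0/(13.9 × 5.90)
Wq = 0.09755 minutes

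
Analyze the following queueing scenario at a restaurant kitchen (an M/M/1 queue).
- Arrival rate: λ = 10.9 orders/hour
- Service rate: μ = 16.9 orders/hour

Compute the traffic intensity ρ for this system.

Server utilization: ρ = λ/μ
ρ = 10.9/16.9 = 0.6450
The server is busy 64.50% of the time.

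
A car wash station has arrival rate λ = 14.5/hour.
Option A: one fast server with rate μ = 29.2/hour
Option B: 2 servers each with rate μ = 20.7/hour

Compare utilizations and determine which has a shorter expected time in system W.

Option A: single server μ = 29.2 (M/M/1)
  ρ_A = 14.5/29.2 = 0.4966
  W_A = 1/(μ-λ) = 1/(29.2-14.5) = 1/14.70 = 0.06803

Option B: 2 servers μ = 20.7 (M/M/2)
  ρ_B = λ/(cμ) = 14.5/(2×20.7) = 0.3502
  Offered load a = λ/μ = cρ = 14.5/20.7 = 0.7005
  P₀ = [ Σₙ₌₀^1 aⁿ/n! + a^2/(2!(1-ρ)) ]⁻¹
  Σ = a^0/0! + a^1/1! = 1.0000 + 0.7005 = 1.7005
  a^2/(2!(1-ρ)) = 0.4907/(2 × 0.6498) = 0.3776
  P₀ = 1/(1.7005 + 0.3776) = 0.4812
  Lq = P₀·a^2·ρ / (2!(1-ρ)²) = 0.48122 × 0.49068 × 0.35024 / (2 × 0.42219) = 0.09794
  Wq_B = Lq/λ = 0.097942/14.5 = 0.006755
  W_B = Wq_B + 1/μ = 0.006755 + 0.04831 = 0.05506

Since W_B = 0.05506 < W_A = 0.06803, Option B (multiple servers) has the shorter time in system.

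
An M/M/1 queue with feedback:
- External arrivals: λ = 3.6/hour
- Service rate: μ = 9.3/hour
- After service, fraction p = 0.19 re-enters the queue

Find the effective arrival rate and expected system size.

Effective arrival rate: λ_eff = λ/(1-p) = 3.6/(1-0.19) = 3.6/0.81 = 4.4444
ρ = λ_eff/μ = 4.4444/9.3 = 0.4779
L = ρ/(1-ρ) = 0.4779/(1-0.4779) = 0.9153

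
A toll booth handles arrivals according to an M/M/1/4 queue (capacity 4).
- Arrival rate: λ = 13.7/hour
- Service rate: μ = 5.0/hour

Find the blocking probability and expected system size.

ρ = λ/μ = 13.7/5.0 = 2.7400
P₀ = (1-ρ)/(1-ρ^(K+1)) = (1-2.7400)/(1-2.7400^5) = -1.7400/-153.4375 = 0.01134
P_K = P₀×ρ^K = 0.01134 × 2.7400^4 = 0.01134 × 56.3641 = 0.6392
Blocking probability P_4 = 0.6392 (63.92%)
L = ρ[1 - (K+1)ρ^K + Kρ^(K+1)] / [(1-ρ)(1-ρ^(K+1))]
L = 2.7400 × (1 - 5×56.3641 + 4×154.4375) / ((1 - 2.7400) × (1 - 154.4375)) = 3.4579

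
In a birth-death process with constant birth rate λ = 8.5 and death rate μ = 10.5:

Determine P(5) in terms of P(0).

For constant rates: P(n)/P(0) = (λ/μ)^n
P(5)/P(0) = (8.5/10.5)^5 = 0.809524^5 = 0.3477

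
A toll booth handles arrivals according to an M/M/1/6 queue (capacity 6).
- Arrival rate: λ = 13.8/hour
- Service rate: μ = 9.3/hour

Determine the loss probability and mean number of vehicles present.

ρ = λ/μ = 13.8/9.3 = 1.48387
P₀ = (1-ρ)/(1-ρ^(K+1)) = (1-1.48387)/(1-1.48387^7) = -0.48387/-14.8406 = 0.03260
P_K = P₀×ρ^K = 0.032605 × 1.48387^6 = 0.032605 × 10.6752 = 0.3481
Blocking probability P_6 = 0.3481 (34.81%)
L = ρ[1 - (K+1)ρ^K + Kρ^(K+1)] / [(1-ρ)(1-ρ^(K+1))]
L = 1.48387 × (1 - 7×10.6752 + 6×15.8406) / ((1 - 1.48387) × (1 - 15.8406)) = 4.4050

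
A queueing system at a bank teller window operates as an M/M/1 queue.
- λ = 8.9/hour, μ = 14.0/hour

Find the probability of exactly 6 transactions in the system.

ρ = λ/μ = 8.9/14.0 = 0.6357
P(n) = (1-ρ)ρⁿ
P(6) = (1-0.6357) × 0.6357^6
P(6) = 0.3643 × 0.06600
P(6) = 0.02404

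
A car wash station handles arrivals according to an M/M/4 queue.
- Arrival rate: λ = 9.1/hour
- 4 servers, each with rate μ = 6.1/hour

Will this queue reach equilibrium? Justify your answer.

Stability requires ρ = λ/(cμ) < 1
ρ = 9.1/(4 × 6.1) = 9.1/24.40 = 0.3730
Since 0.3730 < 1, the system is STABLE.
The servers are busy 37.30% of the time.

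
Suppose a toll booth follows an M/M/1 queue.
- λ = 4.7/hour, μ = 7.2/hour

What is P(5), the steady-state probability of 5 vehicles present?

ρ = λ/μ = 4.7/7.2 = 0.6528
P(n) = (1-ρ)ρⁿ
P(5) = (1-0.6528) × 0.6528^5
P(5) = 0.34720 × 0.11855
P(5) = 0.04116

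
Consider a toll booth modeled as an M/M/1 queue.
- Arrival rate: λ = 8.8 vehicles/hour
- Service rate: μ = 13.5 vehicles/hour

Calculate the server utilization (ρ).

Server utilization: ρ = λ/μ
ρ = 8.8/13.5 = 0.6519
The server is busy 65.19% of the time.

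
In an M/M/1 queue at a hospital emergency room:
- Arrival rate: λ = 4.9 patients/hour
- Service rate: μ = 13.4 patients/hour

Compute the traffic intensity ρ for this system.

Server utilization: ρ = λ/μ
ρ = 4.9/13.4 = 0.3657
The server is busy 36.57% of the time.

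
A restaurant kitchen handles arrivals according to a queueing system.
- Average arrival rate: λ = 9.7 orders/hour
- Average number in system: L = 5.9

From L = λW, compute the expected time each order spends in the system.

Little's Law: L = λW, so W = L/λ
W = 5.9/9.7 = 0.6082 hours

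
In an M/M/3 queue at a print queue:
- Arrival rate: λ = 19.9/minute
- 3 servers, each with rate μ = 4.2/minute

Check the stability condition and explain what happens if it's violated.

Stability requires ρ = λ/(cμ) < 1
ρ = 19.9/(3 × 4.2) = 19.9/12.60 = 1.5794
Since 1.5794 ≥ 1, the system is UNSTABLE.
Need c > λ/μ = 19.9/4.2 = 4.74.
Minimum servers needed: c = 5.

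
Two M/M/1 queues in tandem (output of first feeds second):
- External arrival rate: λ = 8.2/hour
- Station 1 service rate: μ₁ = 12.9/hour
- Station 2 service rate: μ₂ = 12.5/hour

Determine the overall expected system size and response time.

By Jackson's theorem, each station behaves as independent M/M/1.
Station 1: ρ₁ = 8.2/12.9 = 0.6357, L₁ = ρ₁/(1-ρ₁) = λ/(μ₁-λ) = 8.2/4.70 = 1.7447
Station 2: ρ₂ = 8.2/12.5 = 0.6560, L₂ = ρ₂/(1-ρ₂) = λ/(μ₂-λ) = 8.2/4.30 = 1.9070
Total: L = L₁ + L₂ = 1.7447 + 1.9070 = 3.6517
W = L/λ = 3.6517/8.2 = 0.4453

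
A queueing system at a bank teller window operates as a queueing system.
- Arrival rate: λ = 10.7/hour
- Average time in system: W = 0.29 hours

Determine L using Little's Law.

Little's Law: L = λW
L = 10.7 × 0.29 = 3.1030 transactions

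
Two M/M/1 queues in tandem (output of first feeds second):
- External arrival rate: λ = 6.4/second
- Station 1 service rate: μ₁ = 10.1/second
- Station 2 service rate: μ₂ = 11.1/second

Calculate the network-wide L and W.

By Jackson's theorem, each station behaves as independent M/M/1.
Station 1: ρ₁ = 6.4/10.1 = 0.6337, L₁ = ρ₁/(1-ρ₁) = λ/(μ₁-λ) = 6.4/3.70 = 1.7297
Station 2: ρ₂ = 6.4/11.1 = 0.5766, L₂ = ρ₂/(1-ρ₂) = λ/(μ₂-λ) = 6.4/4.70 = 1.3617
Total: L = L₁ + L₂ = 1.7297 + 1.3617 = 3.0914
W = L/λ = 3.0914/6.4 = 0.4830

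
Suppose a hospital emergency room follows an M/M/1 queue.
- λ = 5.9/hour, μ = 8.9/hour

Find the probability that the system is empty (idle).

ρ = λ/μ = 5.9/8.9 = 0.6629
P(0) = 1 - ρ = 1 - 0.6629 = 0.3371
The server is idle 33.71% of the time.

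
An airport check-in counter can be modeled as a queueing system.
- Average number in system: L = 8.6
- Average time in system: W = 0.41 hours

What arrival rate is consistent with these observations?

Little's Law: L = λW, so λ = L/W
λ = 8.6/0.41 = 20.9756 passengers/hour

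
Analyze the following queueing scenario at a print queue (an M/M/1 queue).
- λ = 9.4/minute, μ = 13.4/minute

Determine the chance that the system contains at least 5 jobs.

ρ = λ/μ = 9.4/13.4 = 0.7015
P(N ≥ n) = ρⁿ
P(N ≥ 5) = 0.7015^5
P(N ≥ 5) = 0.1699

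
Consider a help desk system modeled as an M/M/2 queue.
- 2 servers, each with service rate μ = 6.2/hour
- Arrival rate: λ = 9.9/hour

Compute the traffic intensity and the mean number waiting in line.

Traffic intensity: ρ = λ/(cμ) = 9.9/(2×6.2) = 0.7984
Since ρ = 0.7984 < 1, system is stable.
Offered load a = λ/μ = cρ = 9.9/6.2 = 1.5968
P₀ = [ Σₙ₌₀^1 aⁿ/n! + a^2/(2!(1-ρ)) ]⁻¹
Σ = a^0/0! + a^1/1! = 1.0000 + 1.5968 = 2.5968
a^2/(2!(1-ρ)) = 2.54969/(2 × 0.201613) = 6.3232
P₀ = 1/(2.5968 + 6.3232) = 0.1121
Lq = P₀·a^2·ρ / (2!(1-ρ)²) = 0.11211 × 2.5497 × 0.79839 / (2 × 0.040648) = 2.8072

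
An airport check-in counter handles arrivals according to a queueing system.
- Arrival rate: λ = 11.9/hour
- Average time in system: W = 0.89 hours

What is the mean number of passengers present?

Little's Law: L = λW
L = 11.9 × 0.89 = 10.5910 passengers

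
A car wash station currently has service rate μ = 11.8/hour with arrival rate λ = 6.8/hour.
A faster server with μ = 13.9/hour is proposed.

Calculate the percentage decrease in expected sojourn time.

System 1: ρ₁ = 6.8/11.8 = 0.5763, W₁ = 1/(11.8-6.8) = 0.20000
System 2: ρ₂ = 6.8/13.9 = 0.4892, W₂ = 1/(13.9-6.8) = 0.14085
Improvement: (W₁-W₂)/W₁ = (0.20000-0.14085)/0.20000 = 29.58%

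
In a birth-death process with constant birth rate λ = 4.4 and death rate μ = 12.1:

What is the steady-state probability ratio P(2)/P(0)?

For constant rates: P(n)/P(0) = (λ/μ)^n
P(2)/P(0) = (4.4/12.1)^2 = 0.3636^2 = 0.1322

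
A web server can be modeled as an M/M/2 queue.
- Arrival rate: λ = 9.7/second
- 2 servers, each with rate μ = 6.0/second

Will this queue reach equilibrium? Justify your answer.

Stability requires ρ = λ/(cμ) < 1
ρ = 9.7/(2 × 6.0) = 9.7/12.00 = 0.8083
Since 0.8083 < 1, the system is STABLE.
The servers are busy 80.83% of the time.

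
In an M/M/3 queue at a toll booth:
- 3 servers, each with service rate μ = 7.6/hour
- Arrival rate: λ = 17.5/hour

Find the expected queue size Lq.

Traffic intensity: ρ = λ/(cμ) = 17.5/(3×7.6) = 0.7675
Since ρ = 0.7675 < 1, system is stable.
Offered load a = λ/μ = cρ = 17.5/7.6 = 2.3026
P₀ = [ Σₙ₌₀^2 aⁿ/n! + a^3/(3!(1-ρ)) ]⁻¹
Σ = a^0/0! + a^1/1! + a^2/2! = 1.0000 + 2.3026 + 2.6511 = 5.9537
a^3/(3!(1-ρ)) = 12.2088/(6 × 0.232456) = 8.7535
P₀ = 1/(5.9537 + 8.7535) = 0.06799
Lq = P₀·a^3·ρ / (3!(1-ρ)²) = 0.067994 × 12.2088 × 0.76754 / (6 × 0.054036) = 1.9652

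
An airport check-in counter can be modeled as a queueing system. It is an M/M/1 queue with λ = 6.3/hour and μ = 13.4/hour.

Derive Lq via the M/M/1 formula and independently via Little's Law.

Method 1 (direct): Lq = λ²/(μ(μ-λ)) = 39.69/(13.4 × 7.10) = 0.4172

Method 2 (Little's Law):
W = 1/(μ-λ) = 1/7.10 = 0.14085
Wq = W - 1/μ = 0.14085 - 0.074627 = 0.06622
Lq = λWq = 6.3 × 0.06622 = 0.4172 ✔ (matches Method 1)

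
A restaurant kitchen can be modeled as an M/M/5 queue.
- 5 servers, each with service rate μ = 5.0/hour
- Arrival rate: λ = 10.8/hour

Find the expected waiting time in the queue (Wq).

Traffic intensity: ρ = λ/(cμ) = 10.8/(5×5.0) = 0.4320
Since ρ = 0.4320 < 1, system is stable.
Offered load a = λ/μ = cρ = 10.8/5.0 = 2.1600
P₀ = [ Σₙ₌₀^4 aⁿ/n! + a^5/(5!(1-ρ)) ]⁻¹
Σ = a^0/0! + a^1/1! + a^2/2! + a^3/3! + a^4/4! = 1.0000 + 2.1600 + 2.3328 + 1.6796 + 0.9070 = 8.0794
a^5/(5!(1-ρ)) = 47.0185/(120 × 0.5680) = 0.6898
P₀ = 1/(8.0794 + 0.6898) = 0.1140
Lq = P₀·a^5·ρ / (5!(1-ρ)²) = 0.11404 × 47.0185 × 0.43200 / (120 × 0.32262) = 0.05983
Wq = Lq/λ = 0.05983/10.8 = 0.005540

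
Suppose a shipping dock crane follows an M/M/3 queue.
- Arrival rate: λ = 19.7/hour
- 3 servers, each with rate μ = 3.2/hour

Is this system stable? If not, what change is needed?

Stability requires ρ = λ/(cμ) < 1
ρ = 19.7/(3 × 3.2) = 19.7/9.60 = 2.0521
Since 2.0521 ≥ 1, the system is UNSTABLE.
Need c > λ/μ = 19.7/3.2 = 6.16.
Minimum servers needed: c = 7.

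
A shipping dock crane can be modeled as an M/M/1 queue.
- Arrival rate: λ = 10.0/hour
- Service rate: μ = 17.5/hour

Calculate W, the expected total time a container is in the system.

First, compute utilization: ρ = λ/μ = 10.0/17.5 = 0.5714
For M/M/1: W = 1/(μ-λ)
W = 1/(17.5-10.0) = 1/7.50
W = 0.1333 hours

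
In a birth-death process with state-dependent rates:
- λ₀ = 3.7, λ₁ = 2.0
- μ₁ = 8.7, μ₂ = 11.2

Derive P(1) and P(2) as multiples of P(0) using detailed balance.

Balance equations:
State 0: λ₀P₀ = μ₁P₁ → P₁ = (λ₀/μ₁)P₀ = (3.7/8.7)P₀ = 0.4253P₀
State 1: P₂ = (λ₀λ₁)/(μ₁μ₂)P₀ = (3.7×2.0)/(8.7×11.2)P₀ = 0.07594P₀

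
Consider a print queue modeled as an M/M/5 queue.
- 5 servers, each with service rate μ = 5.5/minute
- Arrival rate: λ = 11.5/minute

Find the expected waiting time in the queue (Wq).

Traffic intensity: ρ = λ/(cμ) = 11.5/(5×5.5) = 0.4182
Since ρ = 0.4182 < 1, system is stable.
Offered load a = λ/μ = cρ = 11.5/5.5 = 2.0909
P₀ = [ Σₙ₌₀^4 aⁿ/n! + a^5/(5!(1-ρ)) ]⁻¹
Σ = a^0/0! + a^1/1! + a^2/2! + a^3/3! + a^4/4! = 1.0000 + 2.0909 + 2.1860 + 1.5235 + 0.7964 = 7.5968
a^5/(5!(1-ρ)) = 39.9646/(120 × 0.5818) = 0.5724
P₀ = 1/(7.5968 + 0.5724) = 0.1224
Lq = P₀·a^5·ρ / (5!(1-ρ)²) = 0.1224 × 39.9646 × 0.4182 / (120 × 0.3385) = 0.05036
Wq = Lq/λ = 0.05036/11.5 = 0.004379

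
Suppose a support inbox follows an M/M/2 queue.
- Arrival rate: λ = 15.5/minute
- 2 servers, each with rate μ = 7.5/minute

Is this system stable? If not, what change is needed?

Stability requires ρ = λ/(cμ) < 1
ρ = 15.5/(2 × 7.5) = 15.5/15.00 = 1.0333
Since 1.0333 ≥ 1, the system is UNSTABLE.
Need c > λ/μ = 15.5/7.5 = 2.07.
Minimum servers needed: c = 3.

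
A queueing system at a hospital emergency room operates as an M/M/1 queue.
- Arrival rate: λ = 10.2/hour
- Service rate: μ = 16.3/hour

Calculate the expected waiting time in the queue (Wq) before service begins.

First, compute utilization: ρ = λ/μ = 10.2/16.3 = 0.6258
For M/M/1: Wq = λ/(μ(μ-λ))
Wq = 10.2/(16.3 × (16.3-10.2))
Wq = 10.2/(16.3 × 6.10)
Wq = 0.1026 hours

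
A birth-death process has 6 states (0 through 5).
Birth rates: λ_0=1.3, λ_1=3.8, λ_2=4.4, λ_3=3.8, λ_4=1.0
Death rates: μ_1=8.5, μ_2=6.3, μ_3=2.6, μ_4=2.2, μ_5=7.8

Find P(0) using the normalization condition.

Ratios P(n)/P(0) = (λ₀···λₙ₋₁)/(μ₁···μₙ):
P(1)/P(0) = (1.3)/(8.5) = 0.1529
P(2)/P(0) = (1.3×3.8)/(8.5×6.3) = 0.09225
P(3)/P(0) = (1.3×3.8×4.4)/(8.5×6.3×2.6) = 0.1561
P(4)/P(0) = (1.3×3.8×4.4×3.8)/(8.5×6.3×2.6×2.2) = 0.2697
P(5)/P(0) = (1.3×3.8×4.4×3.8×1.0)/(8.5×6.3×2.6×2.2×7.8) = 0.03457

Normalization: ∑ P(n) = 1
P(0) × (1.0000 + 0.1529 + 0.09225 + 0.1561 + 0.2697 + 0.03457) = 1
P(0) × 1.7055 = 1
P(0) = 1/1.7055 = 0.5863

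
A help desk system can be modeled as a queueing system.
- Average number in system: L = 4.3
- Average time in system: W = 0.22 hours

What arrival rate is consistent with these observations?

Little's Law: L = λW, so λ = L/W
λ = 4.3/0.22 = 19.5455 tickets/hour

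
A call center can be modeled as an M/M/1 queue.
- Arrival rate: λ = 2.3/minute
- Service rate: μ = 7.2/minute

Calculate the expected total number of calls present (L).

ρ = λ/μ = 2.3/7.2 = 0.3194
For M/M/1: L = λ/(μ-λ)
L = 2.3/(7.2-2.3) = 2.3/4.90
L = 0.4694 calls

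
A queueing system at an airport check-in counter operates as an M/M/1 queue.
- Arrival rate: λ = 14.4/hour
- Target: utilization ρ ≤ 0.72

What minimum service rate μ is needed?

ρ = λ/μ, so μ = λ/ρ
μ ≥ 14.4/0.72 = 20.0000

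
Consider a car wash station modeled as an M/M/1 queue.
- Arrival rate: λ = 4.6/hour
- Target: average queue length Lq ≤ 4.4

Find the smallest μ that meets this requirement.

For M/M/1: Lq = λ²/(μ(μ-λ))
Need Lq ≤ 4.4, i.e. μ(μ-λ) ≥ λ²/4.4
μ² - 4.6μ - 21.16/4.4 ≥ 0  →  μ² - 4.6μ - 4.8091 ≥ 0
Quadratic formula (positive root): μ = [λ + √(λ² + 4×4.8091)]/2
Discriminant: 21.16 + 4×4.8091 = 40.3964, √40.3964 = 6.3558
μ ≥ (4.6 + 6.3558)/2 = 5.4779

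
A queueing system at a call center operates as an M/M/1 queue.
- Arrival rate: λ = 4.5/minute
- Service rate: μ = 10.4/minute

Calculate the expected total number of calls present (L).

ρ = λ/μ = 4.5/10.4 = 0.4327
For M/M/1: L = λ/(μ-λ)
L = 4.5/(10.4-4.5) = 4.5/5.90
L = 0.7627 calls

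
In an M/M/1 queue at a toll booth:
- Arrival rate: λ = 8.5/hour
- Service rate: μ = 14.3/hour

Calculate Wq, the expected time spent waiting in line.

First, compute utilization: ρ = λ/μ = 8.5/14.3 = 0.5944
For M/M/1: Wq = λ/(μ(μ-λ))
Wq = 8.5/(14.3 × (14.3-8.5))
Wq = 8.5/(14.3 × 5.80)
Wq = 0.1025 hours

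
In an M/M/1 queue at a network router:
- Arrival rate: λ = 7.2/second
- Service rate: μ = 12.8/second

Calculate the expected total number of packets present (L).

ρ = λ/μ = 7.2/12.8 = 0.5625
For M/M/1: L = λ/(μ-λ)
L = 7.2/(12.8-7.2) = 7.2/5.60
L = 1.2857 packets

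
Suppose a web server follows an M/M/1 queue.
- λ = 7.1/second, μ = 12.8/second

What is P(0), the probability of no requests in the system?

ρ = λ/μ = 7.1/12.8 = 0.5547
P(0) = 1 - ρ = 1 - 0.5547 = 0.4453
The server is idle 44.53% of the time.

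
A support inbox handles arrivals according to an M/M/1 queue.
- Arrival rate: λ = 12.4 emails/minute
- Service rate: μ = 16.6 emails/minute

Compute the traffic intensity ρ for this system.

Server utilization: ρ = λ/μ
ρ = 12.4/16.6 = 0.7470
The server is busy 74.70% of the time.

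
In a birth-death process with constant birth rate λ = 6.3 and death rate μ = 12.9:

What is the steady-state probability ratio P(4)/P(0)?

For constant rates: P(n)/P(0) = (λ/μ)^n
P(4)/P(0) = (6.3/12.9)^4 = 0.488372^4 = 0.05689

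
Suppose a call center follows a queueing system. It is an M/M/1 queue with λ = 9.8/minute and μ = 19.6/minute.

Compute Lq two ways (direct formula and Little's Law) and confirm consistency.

Method 1 (direct): Lq = λ²/(μ(μ-λ)) = 96.04/(19.6 × 9.80) = 0.5000

Method 2 (Little's Law):
W = 1/(μ-λ) = 1/9.80 = 0.10204
Wq = W - 1/μ = 0.10204 - 0.051020 = 0.05102
Lq = λWq = 9.8 × 0.05102 = 0.5000 ✔ (matches Method 1)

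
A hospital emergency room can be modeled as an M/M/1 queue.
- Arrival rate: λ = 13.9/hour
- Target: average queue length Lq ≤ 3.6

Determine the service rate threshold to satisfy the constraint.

For M/M/1: Lq = λ²/(μ(μ-λ))
Need Lq ≤ 3.6, i.e. μ(μ-λ) ≥ λ²/3.6
μ² - 13.9μ - 193.21/3.6 ≥ 0  →  μ² - 13.9μ - 53.66944 ≥ 0
Quadratic formula (positive root): μ = [λ + √(λ² + 4×53.66944)]/2
Discriminant: 193.21 + 4×53.66944 = 407.8878, √407.8878 = 20.1962
μ ≥ (13.9 + 20.1962)/2 = 17.0481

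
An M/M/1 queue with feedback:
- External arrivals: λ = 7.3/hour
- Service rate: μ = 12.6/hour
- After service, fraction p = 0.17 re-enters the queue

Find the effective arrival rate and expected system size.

Effective arrival rate: λ_eff = λ/(1-p) = 7.3/(1-0.17) = 7.3/0.83 = 8.7952
ρ = λ_eff/μ = 8.7952/12.6 = 0.69803
L = ρ/(1-ρ) = 0.69803/(1-0.69803) = 2.3116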